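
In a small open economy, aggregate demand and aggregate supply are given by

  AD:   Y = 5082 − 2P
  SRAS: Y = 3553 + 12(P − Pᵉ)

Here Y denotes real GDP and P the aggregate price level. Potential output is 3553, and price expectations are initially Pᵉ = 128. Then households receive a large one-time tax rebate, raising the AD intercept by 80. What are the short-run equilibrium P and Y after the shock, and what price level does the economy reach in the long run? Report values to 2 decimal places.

Short run: P = 224.64, Y = 4712.71. Long run: P = 804.50.

AD shifts right: new AD is Y = 5162 − 2P. With Pᵉ = 128, SRAS is Y = 2017 + 12P.
Short run: 5162 − 2P = 2017 + 12P gives 3145 = 14P, so P = 224.64 and Y = 5162 − 2P = 4712.71.
Y = 4712.71 is above potential 3553; expectations adjust and SRAS shifts left until Y = 3553.
Long run: on the new AD curve, 3553 = 5162 − 2P gives P = 804.50.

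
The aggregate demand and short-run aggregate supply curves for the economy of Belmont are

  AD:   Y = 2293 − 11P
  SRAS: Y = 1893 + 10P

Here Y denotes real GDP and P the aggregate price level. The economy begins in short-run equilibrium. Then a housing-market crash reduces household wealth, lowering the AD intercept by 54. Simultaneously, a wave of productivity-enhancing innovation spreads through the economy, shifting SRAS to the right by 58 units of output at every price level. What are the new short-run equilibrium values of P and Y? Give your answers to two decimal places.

After both shocks: AD is Y = 2239 − 11P and SRAS is Y = 1951 + 10P.
Setting them equal: 288 = 21P, so P = 13.71.
Substituting into AD, Y = 2088.14.

P = 13.71, Y = 2088.14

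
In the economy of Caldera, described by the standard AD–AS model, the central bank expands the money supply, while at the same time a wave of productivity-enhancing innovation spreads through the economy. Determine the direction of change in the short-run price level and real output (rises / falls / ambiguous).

Price level: ambiguous; output: rises

The first event is a positive demand shock: AD shifts right, which by itself pushes P up and Y up.
The second is a favourable supply shock: SRAS shifts right, which by itself pushes P down and Y up.
The two shocks push P in opposite directions, so the effect on P is ambiguous. Both shocks push Y up, so Y rises.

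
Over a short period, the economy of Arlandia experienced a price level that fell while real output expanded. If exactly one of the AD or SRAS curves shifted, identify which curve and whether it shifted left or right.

SRAS shifted right

P fell and Y rose. An AD shift moves P and Y in the same direction; an SRAS shift moves them in opposite directions.
Here P and Y moved in opposite directions, so the SRAS curve shifted.
Since Y rose, SRAS shifted right.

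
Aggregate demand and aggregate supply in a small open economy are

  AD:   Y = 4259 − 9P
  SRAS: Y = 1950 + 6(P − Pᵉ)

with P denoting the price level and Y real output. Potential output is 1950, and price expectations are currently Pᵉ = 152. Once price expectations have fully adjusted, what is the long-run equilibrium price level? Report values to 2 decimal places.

Long-run P = 256.56

Short run: with Pᵉ = 152, SRAS is Y = 1038 + 6P. Setting AD = SRAS gives 3221 = 15P, so P = 214.73 and Y = 4259 − 9P = 2326.40.
Output 2326.40 is above potential 1950, so over time expected prices rise and SRAS shifts left until Y returns to 1950.
Long run: Y = 1950 on the AD curve gives 1950 = 4259 − 9P, so P = 256.56.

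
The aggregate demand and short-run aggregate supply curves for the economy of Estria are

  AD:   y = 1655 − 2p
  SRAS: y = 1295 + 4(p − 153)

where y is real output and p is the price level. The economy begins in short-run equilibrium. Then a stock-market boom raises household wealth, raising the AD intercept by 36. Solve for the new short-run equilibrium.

p = 168, y = 1355

This is a positive demand shock: AD shifts right.
New AD: y = 1691 − 2p.
SRAS can be written y = 683 + 4p.
Set AD = SRAS: 1691 − 2p = 683 + 4p, so 1008 = 6p and p = 168.
y = 1691 − 2·168 = 1355.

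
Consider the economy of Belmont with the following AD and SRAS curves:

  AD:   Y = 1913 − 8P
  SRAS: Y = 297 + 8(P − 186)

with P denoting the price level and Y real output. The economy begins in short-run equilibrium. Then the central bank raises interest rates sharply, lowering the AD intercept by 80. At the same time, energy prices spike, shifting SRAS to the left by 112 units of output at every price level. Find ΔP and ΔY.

After both shocks: AD is Y = 1833 − 8P and SRAS is Y = 8P − 1303.
Setting them equal: 3136 = 16P, so P = 196.
Y = 1833 − 8·196 = 265.
Initially P = 194, Y = 361, so ΔP = +2 and ΔY = -96.

ΔP = +2, ΔY = -96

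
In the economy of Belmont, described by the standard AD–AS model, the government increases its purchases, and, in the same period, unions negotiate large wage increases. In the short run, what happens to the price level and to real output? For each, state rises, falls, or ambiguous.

Price level: rises; output: ambiguous

The first event is a positive demand shock: AD shifts right, which by itself pushes P up and Y up.
The second is an adverse supply shock: SRAS shifts left, which by itself pushes P up and Y down.
Both shocks push P up, so P rises. The two shocks push Y in opposite directions, so the effect on Y is ambiguous.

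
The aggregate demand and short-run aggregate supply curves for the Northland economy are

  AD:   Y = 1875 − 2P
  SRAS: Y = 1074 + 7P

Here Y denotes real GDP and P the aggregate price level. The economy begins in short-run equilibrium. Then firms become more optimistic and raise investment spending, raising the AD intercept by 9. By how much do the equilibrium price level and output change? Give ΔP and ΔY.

ΔP = +1, ΔY = +7

This is a positive demand shock: AD shifts right.
New AD: Y = 1884 − 2P.
Set AD = SRAS: 1884 − 2P = 1074 + 7P, so 810 = 9P and P = 90.
Y = 1884 − 2·90 = 1704.
Initially P = 89, Y = 1697, so ΔP = +1 and ΔY = +7.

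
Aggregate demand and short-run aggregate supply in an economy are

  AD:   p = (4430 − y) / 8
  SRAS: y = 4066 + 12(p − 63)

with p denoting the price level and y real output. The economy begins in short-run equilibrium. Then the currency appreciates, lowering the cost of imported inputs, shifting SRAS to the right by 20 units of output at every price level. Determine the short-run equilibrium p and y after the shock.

This is a positive supply shock: SRAS shifts right.
New SRAS: y = 3330 + 12p.
Set AD = SRAS: 4430 − 8p = 3330 + 12p, so 1100 = 20p and p = 55.
y = 4430 − 8·55 = 3990.

p = 55, y = 3990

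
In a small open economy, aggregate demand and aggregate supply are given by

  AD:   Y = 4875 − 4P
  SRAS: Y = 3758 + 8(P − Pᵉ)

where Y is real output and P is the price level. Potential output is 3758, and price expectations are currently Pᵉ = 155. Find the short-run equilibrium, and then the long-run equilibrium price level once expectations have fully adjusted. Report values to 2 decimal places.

Short run: with Pᵉ = 155, SRAS is Y = 2518 + 8P. Setting AD = SRAS gives 2357 = 12P, so P = 196.42 and Y = 4875 − 4P = 4089.33.
Output 4089.33 is above potential 3758, so over time expected prices rise and SRAS shifts left until Y returns to 3758.
Long run: Y = 3758 on the AD curve gives 3758 = 4875 − 4P, so P = 279.25.

Short run: P = 196.42, Y = 4089.33. Long run: P = 279.25.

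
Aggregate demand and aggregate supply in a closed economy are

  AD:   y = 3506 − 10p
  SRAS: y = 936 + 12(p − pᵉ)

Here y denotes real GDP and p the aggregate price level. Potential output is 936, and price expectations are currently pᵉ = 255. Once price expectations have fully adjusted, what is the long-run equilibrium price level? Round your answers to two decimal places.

Short run: with pᵉ = 255, SRAS is y = 12p − 2124. Setting AD = SRAS gives 5630 = 22p, so p = 255.91 and y = 3506 − 10p = 946.91.
Output 946.91 is above potential 936, so over time expected prices rise and SRAS shifts left until y returns to 936.
Long run: y = 936 on the AD curve gives 936 = 3506 − 10p, so p = 257.00.

Long-run p = 257.00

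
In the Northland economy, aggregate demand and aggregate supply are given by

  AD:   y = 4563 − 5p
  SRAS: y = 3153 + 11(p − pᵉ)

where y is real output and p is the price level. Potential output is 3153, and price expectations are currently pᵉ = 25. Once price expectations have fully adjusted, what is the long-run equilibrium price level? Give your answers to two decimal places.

Short run: with pᵉ = 25, SRAS is y = 2878 + 11p. Setting AD = SRAS gives 1685 = 16p, so p = 105.31 and y = 4563 − 5p = 4036.44.
Output 4036.44 is above potential 3153, so over time expected prices rise and SRAS shifts left until y returns to 3153.
Long run: y = 3153 on the AD curve gives 3153 = 4563 − 5p, so p = 282.00.

Long-run p = 282.00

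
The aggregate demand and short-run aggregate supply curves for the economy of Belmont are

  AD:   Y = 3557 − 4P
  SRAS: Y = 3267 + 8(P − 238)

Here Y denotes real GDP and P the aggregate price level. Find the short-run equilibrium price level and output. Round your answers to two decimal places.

P = 182.83, Y = 2825.67

Write SRAS as Y = 3267 + 8P − 1904 = 1363 + 8P.
Set AD = SRAS: 3557 − 4P = 1363 + 8P, so 2194 = 12P and P = 182.83.
Substituting into AD, Y = 3557 − 4P = 2825.67.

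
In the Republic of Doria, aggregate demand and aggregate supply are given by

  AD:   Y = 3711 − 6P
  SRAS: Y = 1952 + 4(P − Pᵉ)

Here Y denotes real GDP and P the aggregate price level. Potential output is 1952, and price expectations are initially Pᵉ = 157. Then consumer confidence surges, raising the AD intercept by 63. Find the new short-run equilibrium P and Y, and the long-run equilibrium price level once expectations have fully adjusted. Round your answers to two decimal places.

AD shifts right: new AD is Y = 3774 − 6P. With Pᵉ = 157, SRAS is Y = 1324 + 4P.
Short run: 3774 − 6P = 1324 + 4P gives 2450 = 10P, so P = 245.00 and Y = 3774 − 6P = 2304.00.
Y = 2304.00 is above potential 1952; expectations adjust and SRAS shifts left until Y = 1952.
Long run: on the new AD curve, 1952 = 3774 − 6P gives P = 303.67.

Short run: P = 245.00, Y = 2304.00. Long run: P = 303.67.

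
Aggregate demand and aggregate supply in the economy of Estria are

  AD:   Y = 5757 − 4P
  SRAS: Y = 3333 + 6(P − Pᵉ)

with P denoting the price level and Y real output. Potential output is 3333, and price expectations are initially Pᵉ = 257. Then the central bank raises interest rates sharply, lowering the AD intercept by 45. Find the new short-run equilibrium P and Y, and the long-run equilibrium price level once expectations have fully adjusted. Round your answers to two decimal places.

AD shifts left: new AD is Y = 5712 − 4P. With Pᵉ = 257, SRAS is Y = 1791 + 6P.
Short run: 5712 − 4P = 1791 + 6P gives 3921 = 10P, so P = 392.10 and Y = 5712 − 4P = 4143.60.
Y = 4143.60 is above potential 3333; expectations adjust and SRAS shifts left until Y = 3333.
Long run: on the new AD curve, 3333 = 5712 − 4P gives P = 594.75.

Short run: P = 392.10, Y = 4143.60. Long run: P = 594.75.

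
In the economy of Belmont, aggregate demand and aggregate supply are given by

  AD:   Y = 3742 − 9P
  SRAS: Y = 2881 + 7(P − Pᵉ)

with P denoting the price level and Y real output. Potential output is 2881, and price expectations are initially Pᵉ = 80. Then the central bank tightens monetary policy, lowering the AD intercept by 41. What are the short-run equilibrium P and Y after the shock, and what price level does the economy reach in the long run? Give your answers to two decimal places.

Short run: P = 86.25, Y = 2924.75. Long run: P = 91.11.

AD shifts left: new AD is Y = 3701 − 9P. With Pᵉ = 80, SRAS is Y = 2321 + 7P.
Short run: 3701 − 9P = 2321 + 7P gives 1380 = 16P, so P = 86.25 and Y = 3701 − 9P = 2924.75.
Y = 2924.75 is above potential 2881; expectations adjust and SRAS shifts left until Y = 2881.
Long run: on the new AD curve, 2881 = 3701 − 9P gives P = 91.11.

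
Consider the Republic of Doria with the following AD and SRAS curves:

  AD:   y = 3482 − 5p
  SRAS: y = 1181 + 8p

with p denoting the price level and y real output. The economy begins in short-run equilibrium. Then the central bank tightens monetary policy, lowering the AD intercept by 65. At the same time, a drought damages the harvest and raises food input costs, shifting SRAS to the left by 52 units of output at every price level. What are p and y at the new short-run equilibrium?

After both shocks: AD is y = 3417 − 5p and SRAS is y = 1129 + 8p.
Setting them equal: 2288 = 13p, so p = 176.
y = 3417 − 5·176 = 2537.

p = 176, y = 2537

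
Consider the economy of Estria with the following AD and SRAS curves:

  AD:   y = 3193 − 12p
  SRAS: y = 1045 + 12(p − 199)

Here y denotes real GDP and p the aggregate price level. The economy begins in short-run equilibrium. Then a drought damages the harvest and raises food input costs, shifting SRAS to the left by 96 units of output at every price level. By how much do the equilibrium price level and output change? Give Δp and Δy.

This is a negative supply shock: SRAS shifts left.
New SRAS: y = 12p − 1439.
Set AD = SRAS: 3193 − 12p = 12p − 1439, so 4632 = 24p and p = 193.
y = 3193 − 12·193 = 877.
Initially p = 189, y = 925, so Δp = +4 and Δy = -48.

Δp = +4, Δy = -48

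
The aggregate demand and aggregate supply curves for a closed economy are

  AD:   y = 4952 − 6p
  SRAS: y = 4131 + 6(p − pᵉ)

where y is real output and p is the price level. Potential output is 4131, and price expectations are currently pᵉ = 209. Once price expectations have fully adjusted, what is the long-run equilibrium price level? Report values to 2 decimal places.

Long-run p = 136.83

Short run: with pᵉ = 209, SRAS is y = 2877 + 6p. Setting AD = SRAS gives 2075 = 12p, so p = 172.92 and y = 4952 − 6p = 3914.50.
Output 3914.50 is below potential 4131, so over time expected prices fall and SRAS shifts right until y returns to 4131.
Long run: y = 4131 on the AD curve gives 4131 = 4952 − 6p, so p = 136.83.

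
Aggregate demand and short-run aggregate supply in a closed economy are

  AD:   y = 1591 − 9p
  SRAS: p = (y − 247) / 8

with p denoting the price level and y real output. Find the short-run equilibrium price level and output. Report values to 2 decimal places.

Rearrange SRAS to y = 247 + 8p.
Set AD = SRAS: 1591 − 9p = 247 + 8p, so 1344 = 17p and p = 79.06.
Substituting into AD, y = 1591 − 9p = 879.47.

p = 79.06, y = 879.47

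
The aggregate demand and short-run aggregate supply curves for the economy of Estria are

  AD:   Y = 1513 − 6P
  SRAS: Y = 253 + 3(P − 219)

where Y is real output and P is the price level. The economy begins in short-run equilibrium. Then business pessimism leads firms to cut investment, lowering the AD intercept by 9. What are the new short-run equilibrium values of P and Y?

This is a negative demand shock: AD shifts left.
New AD: Y = 1504 − 6P.
SRAS can be written Y = 3P − 404.
Set AD = SRAS: 1504 − 6P = 3P − 404, so 1908 = 9P and P = 212.
Y = 1504 − 6·212 = 232.

P = 212, Y = 232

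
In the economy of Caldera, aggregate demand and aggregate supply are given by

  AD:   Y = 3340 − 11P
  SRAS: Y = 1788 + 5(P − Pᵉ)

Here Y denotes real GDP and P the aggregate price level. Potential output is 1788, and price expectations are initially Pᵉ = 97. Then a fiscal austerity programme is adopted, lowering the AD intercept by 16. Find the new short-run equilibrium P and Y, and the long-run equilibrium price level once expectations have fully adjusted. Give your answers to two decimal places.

AD shifts left: new AD is Y = 3324 − 11P. With Pᵉ = 97, SRAS is Y = 1303 + 5P.
Short run: 3324 − 11P = 1303 + 5P gives 2021 = 16P, so P = 126.31 and Y = 3324 − 11P = 1934.56.
Y = 1934.56 is above potential 1788; expectations adjust and SRAS shifts left until Y = 1788.
Long run: on the new AD curve, 1788 = 3324 − 11P gives P = 139.64.

Short run: P = 126.31, Y = 1934.56. Long run: P = 139.64.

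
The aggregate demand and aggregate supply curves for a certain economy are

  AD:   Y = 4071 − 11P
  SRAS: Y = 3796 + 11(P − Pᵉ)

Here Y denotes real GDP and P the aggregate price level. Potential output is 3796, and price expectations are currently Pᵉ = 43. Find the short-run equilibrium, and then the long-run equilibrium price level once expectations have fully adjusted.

Short run: P = 34, Y = 3697. Long run: P = 25.

Short run: with Pᵉ = 43, SRAS is Y = 3323 + 11P. Setting AD = SRAS gives 748 = 22P, so P = 34 and Y = 4071 − 11·34 = 3697.
Output 3697 is below potential 3796, so over time expected prices fall and SRAS shifts right until Y returns to 3796.
Long run: Y = 3796 on the AD curve gives 3796 = 4071 − 11P, so P = 25.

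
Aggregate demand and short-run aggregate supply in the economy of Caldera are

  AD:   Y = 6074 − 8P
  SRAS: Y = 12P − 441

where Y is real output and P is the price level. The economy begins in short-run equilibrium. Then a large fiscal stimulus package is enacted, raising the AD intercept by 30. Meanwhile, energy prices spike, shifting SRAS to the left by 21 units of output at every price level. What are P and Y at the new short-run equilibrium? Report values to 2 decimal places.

P = 328.30, Y = 3477.60

After both shocks: AD is Y = 6104 − 8P and SRAS is Y = 12P − 462.
Setting them equal: 6566 = 20P, so P = 328.30.
Substituting into AD, Y = 3477.60.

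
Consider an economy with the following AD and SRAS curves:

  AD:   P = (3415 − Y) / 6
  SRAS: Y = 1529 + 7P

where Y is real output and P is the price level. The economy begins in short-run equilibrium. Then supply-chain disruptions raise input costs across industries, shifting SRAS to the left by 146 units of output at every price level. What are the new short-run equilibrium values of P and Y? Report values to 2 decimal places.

P = 156.31, Y = 2477.15

This is a negative supply shock: SRAS shifts left.
New SRAS: Y = 1383 + 7P.
Set AD = SRAS: 3415 − 6P = 1383 + 7P, so 2032 = 13P and P = 156.31.
Substituting into AD, Y = 2477.15.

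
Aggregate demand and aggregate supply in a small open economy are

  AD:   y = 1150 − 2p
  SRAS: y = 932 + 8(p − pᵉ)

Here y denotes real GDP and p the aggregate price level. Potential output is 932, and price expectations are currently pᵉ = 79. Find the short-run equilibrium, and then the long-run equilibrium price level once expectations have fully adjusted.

Short run: with pᵉ = 79, SRAS is y = 300 + 8p. Setting AD = SRAS gives 850 = 10p, so p = 85 and y = 1150 − 2·85 = 980.
Output 980 is above potential 932, so over time expected prices rise and SRAS shifts left until y returns to 932.
Long run: y = 932 on the AD curve gives 932 = 1150 − 2p, so p = 109.

Short run: p = 85, y = 980. Long run: p = 109.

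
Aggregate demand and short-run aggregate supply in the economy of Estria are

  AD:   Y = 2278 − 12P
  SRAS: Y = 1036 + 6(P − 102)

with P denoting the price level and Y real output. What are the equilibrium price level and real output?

Write SRAS as Y = 1036 + 6P − 612 = 424 + 6P.
Set AD = SRAS: 2278 − 12P = 424 + 6P, so 1854 = 18P and P = 103.
Then Y = 2278 − 12·103 = 1042.

P = 103, Y = 1042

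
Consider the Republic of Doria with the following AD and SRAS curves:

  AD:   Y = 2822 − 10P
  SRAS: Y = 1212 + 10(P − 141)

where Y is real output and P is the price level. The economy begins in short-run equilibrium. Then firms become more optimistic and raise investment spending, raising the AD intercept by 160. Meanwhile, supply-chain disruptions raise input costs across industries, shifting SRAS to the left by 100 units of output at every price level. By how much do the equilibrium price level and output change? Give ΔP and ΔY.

ΔP = +13, ΔY = +30

After both shocks: AD is Y = 2982 − 10P and SRAS is Y = 10P − 298.
Setting them equal: 3280 = 20P, so P = 164.
Y = 2982 − 10·164 = 1342.
Initially P = 151, Y = 1312, so ΔP = +13 and ΔY = +30.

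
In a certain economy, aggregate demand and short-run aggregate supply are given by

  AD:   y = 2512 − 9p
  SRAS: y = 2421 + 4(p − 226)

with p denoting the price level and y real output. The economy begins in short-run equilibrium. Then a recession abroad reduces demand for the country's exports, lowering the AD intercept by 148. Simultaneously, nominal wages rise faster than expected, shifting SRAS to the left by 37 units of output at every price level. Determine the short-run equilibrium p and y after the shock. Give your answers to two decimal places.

After both shocks: AD is y = 2364 − 9p and SRAS is y = 1480 + 4p.
Setting them equal: 884 = 13p, so p = 68.00.
Substituting into AD, y = 1752.00.

p = 68.00, y = 1752.00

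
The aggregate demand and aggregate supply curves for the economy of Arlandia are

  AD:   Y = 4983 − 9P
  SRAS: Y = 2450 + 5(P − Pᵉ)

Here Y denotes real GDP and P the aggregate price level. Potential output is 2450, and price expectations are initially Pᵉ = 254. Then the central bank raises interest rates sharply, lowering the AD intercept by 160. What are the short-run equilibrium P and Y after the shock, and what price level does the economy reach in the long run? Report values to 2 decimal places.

AD shifts left: new AD is Y = 4823 − 9P. With Pᵉ = 254, SRAS is Y = 1180 + 5P.
Short run: 4823 − 9P = 1180 + 5P gives 3643 = 14P, so P = 260.21 and Y = 4823 − 9P = 2481.07.
Y = 2481.07 is above potential 2450; expectations adjust and SRAS shifts left until Y = 2450.
Long run: on the new AD curve, 2450 = 4823 − 9P gives P = 263.67.

Short run: P = 260.21, Y = 2481.07. Long run: P = 263.67.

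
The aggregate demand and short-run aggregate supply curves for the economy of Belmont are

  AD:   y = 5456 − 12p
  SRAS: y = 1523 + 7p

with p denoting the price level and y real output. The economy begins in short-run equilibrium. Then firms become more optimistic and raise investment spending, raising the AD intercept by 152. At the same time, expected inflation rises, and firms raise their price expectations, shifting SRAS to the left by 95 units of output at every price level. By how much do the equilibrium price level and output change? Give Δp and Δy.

After both shocks: AD is y = 5608 − 12p and SRAS is y = 1428 + 7p.
Setting them equal: 4180 = 19p, so p = 220.
y = 5608 − 12·220 = 2968.
Initially p = 207, y = 2972, so Δp = +13 and Δy = -4.

Δp = +13, Δy = -4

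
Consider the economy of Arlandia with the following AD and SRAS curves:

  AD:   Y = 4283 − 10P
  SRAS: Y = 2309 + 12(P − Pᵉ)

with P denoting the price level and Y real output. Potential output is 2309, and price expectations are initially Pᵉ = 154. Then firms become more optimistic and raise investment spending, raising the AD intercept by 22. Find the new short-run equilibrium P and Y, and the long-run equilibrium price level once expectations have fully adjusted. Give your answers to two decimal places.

AD shifts right: new AD is Y = 4305 − 10P. With Pᵉ = 154, SRAS is Y = 461 + 12P.
Short run: 4305 − 10P = 461 + 12P gives 3844 = 22P, so P = 174.73 and Y = 4305 − 10P = 2557.73.
Y = 2557.73 is above potential 2309; expectations adjust and SRAS shifts left until Y = 2309.
Long run: on the new AD curve, 2309 = 4305 − 10P gives P = 199.60.

Short run: P = 174.73, Y = 2557.73. Long run: P = 199.60.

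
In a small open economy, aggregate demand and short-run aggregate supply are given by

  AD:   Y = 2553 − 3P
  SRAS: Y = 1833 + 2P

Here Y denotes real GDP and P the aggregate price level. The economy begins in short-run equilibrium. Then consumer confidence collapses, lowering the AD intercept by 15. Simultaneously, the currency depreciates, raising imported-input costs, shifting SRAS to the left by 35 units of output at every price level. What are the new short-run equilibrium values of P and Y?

P = 148, Y = 2094

After both shocks: AD is Y = 2538 − 3P and SRAS is Y = 1798 + 2P.
Setting them equal: 740 = 5P, so P = 148.
Y = 2538 − 3·148 = 2094.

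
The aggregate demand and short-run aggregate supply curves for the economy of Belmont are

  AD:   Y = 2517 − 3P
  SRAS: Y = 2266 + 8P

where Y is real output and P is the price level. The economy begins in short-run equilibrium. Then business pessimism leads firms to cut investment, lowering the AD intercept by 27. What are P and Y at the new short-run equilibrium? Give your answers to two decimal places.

This is a negative demand shock: AD shifts left.
New AD: Y = 2490 − 3P.
Set AD = SRAS: 2490 − 3P = 2266 + 8P, so 224 = 11P and P = 20.36.
Substituting into AD, Y = 2428.91.

P = 20.36, Y = 2428.91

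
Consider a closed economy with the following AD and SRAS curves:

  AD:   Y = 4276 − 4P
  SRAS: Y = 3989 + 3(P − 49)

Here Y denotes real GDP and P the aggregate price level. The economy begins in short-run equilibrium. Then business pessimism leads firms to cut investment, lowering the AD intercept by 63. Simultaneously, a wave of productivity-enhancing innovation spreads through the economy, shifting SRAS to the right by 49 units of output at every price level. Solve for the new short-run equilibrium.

P = 46, Y = 4029

After both shocks: AD is Y = 4213 − 4P and SRAS is Y = 3891 + 3P.
Setting them equal: 322 = 7P, so P = 46.
Y = 4213 − 4·46 = 4029.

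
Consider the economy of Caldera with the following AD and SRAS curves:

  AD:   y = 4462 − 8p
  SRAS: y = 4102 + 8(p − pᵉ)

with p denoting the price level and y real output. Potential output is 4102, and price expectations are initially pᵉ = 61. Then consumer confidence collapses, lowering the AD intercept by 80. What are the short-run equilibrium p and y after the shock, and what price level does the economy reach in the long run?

Short run: p = 48, y = 3998. Long run: p = 35.

AD shifts left: new AD is y = 4382 − 8p. With pᵉ = 61, SRAS is y = 3614 + 8p.
Short run: 4382 − 8p = 3614 + 8p gives 768 = 16p, so p = 48 and y = 4382 − 8·48 = 3998.
y = 3998 is below potential 4102; expectations adjust and SRAS shifts right until y = 4102.
Long run: on the new AD curve, 4102 = 4382 − 8p gives p = 35.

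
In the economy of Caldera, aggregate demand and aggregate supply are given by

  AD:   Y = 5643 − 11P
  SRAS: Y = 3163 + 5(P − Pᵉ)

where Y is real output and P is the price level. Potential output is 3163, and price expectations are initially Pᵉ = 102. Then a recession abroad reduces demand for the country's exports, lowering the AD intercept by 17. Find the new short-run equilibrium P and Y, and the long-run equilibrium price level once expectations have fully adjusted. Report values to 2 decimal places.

Short run: P = 185.81, Y = 3582.06. Long run: P = 223.91.

AD shifts left: new AD is Y = 5626 − 11P. With Pᵉ = 102, SRAS is Y = 2653 + 5P.
Short run: 5626 − 11P = 2653 + 5P gives 2973 = 16P, so P = 185.81 and Y = 5626 − 11P = 3582.06.
Y = 3582.06 is above potential 3163; expectations adjust and SRAS shifts left until Y = 3163.
Long run: on the new AD curve, 3163 = 5626 − 11P gives P = 223.91.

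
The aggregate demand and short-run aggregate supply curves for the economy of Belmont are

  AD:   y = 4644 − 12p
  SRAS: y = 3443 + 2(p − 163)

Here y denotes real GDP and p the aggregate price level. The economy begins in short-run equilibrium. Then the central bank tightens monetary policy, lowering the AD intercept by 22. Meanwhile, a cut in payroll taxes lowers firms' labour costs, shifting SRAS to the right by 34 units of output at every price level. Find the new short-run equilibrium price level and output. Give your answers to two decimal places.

After both shocks: AD is y = 4622 − 12p and SRAS is y = 3151 + 2p.
Setting them equal: 1471 = 14p, so p = 105.07.
Substituting into AD, y = 3361.14.

p = 105.07, y = 3361.14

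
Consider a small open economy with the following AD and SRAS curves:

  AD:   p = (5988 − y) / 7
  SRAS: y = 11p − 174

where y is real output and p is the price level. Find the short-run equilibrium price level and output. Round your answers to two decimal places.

p = 342.33, y = 3591.67

Rearrange AD to y = 5988 − 7p.
Set AD = SRAS: 5988 − 7p = 11p − 174, so 6162 = 18p and p = 342.33.
Substituting into AD, y = 5988 − 7p = 3591.67.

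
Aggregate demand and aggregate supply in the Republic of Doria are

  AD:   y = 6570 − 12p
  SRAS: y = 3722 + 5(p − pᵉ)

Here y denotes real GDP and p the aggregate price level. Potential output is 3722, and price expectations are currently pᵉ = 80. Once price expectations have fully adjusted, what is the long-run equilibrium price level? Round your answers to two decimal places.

Long-run p = 237.33

Short run: with pᵉ = 80, SRAS is y = 3322 + 5p. Setting AD = SRAS gives 3248 = 17p, so p = 191.06 and y = 6570 − 12p = 4277.29.
Output 4277.29 is above potential 3722, so over time expected prices rise and SRAS shifts left until y returns to 3722.
Long run: y = 3722 on the AD curve gives 3722 = 6570 − 12p, so p = 237.33.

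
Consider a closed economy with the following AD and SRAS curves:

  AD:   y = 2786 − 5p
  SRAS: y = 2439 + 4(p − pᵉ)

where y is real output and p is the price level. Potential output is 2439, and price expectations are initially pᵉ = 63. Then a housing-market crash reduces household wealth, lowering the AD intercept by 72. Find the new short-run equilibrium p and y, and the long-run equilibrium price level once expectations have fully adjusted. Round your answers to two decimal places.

AD shifts left: new AD is y = 2714 − 5p. With pᵉ = 63, SRAS is y = 2187 + 4p.
Short run: 2714 − 5p = 2187 + 4p gives 527 = 9p, so p = 58.56 and y = 2714 − 5p = 2421.22.
y = 2421.22 is below potential 2439; expectations adjust and SRAS shifts right until y = 2439.
Long run: on the new AD curve, 2439 = 2714 − 5p gives p = 55.00.

Short run: p = 58.56, y = 2421.22. Long run: p = 55.00.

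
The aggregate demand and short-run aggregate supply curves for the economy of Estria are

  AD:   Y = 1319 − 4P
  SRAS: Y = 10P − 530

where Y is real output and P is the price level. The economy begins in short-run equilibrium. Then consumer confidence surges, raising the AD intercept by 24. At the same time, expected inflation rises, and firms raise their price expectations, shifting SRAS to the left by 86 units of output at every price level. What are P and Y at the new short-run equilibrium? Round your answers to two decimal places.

After both shocks: AD is Y = 1343 − 4P and SRAS is Y = 10P − 616.
Setting them equal: 1959 = 14P, so P = 139.93.
Substituting into AD, Y = 783.29.

P = 139.93, Y = 783.29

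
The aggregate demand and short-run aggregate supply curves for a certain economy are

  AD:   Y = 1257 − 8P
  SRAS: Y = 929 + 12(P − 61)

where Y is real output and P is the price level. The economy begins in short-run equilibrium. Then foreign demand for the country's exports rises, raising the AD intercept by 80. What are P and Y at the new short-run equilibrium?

This is a positive demand shock: AD shifts right.
New AD: Y = 1337 − 8P.
SRAS can be written Y = 197 + 12P.
Set AD = SRAS: 1337 − 8P = 197 + 12P, so 1140 = 20P and P = 57.
Y = 1337 − 8·57 = 881.

P = 57, Y = 881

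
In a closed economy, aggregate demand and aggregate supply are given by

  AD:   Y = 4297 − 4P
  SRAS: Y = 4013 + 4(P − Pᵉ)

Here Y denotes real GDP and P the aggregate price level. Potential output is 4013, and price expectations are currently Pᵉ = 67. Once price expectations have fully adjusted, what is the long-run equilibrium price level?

Short run: with Pᵉ = 67, SRAS is Y = 3745 + 4P. Setting AD = SRAS gives 552 = 8P, so P = 69 and Y = 4297 − 4·69 = 4021.
Output 4021 is above potential 4013, so over time expected prices rise and SRAS shifts left until Y returns to 4013.
Long run: Y = 4013 on the AD curve gives 4013 = 4297 − 4P, so P = 71.

Long-run P = 71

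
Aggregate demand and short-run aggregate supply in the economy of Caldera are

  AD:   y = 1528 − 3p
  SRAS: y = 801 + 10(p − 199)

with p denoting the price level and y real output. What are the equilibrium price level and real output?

Write SRAS as y = 801 + 10p − 1990 = 10p − 1189.
Set AD = SRAS: 1528 − 3p = 10p − 1189, so 2717 = 13p and p = 209.
Then y = 1528 − 3·209 = 901.

p = 209, y = 901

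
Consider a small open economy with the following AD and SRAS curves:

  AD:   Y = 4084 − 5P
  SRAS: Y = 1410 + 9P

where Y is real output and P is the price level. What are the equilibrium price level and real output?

Set AD = SRAS: 4084 − 5P = 1410 + 9P, so 2674 = 14P and P = 191.
Then Y = 4084 − 5·191 = 3129.

P = 191, Y = 3129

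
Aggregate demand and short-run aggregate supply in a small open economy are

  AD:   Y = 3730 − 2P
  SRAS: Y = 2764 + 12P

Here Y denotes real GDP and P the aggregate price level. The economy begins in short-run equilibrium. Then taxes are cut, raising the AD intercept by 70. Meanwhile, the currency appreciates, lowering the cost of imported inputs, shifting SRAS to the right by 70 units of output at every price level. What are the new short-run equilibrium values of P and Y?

After both shocks: AD is Y = 3800 − 2P and SRAS is Y = 2834 + 12P.
Setting them equal: 966 = 14P, so P = 69.
Y = 3800 − 2·69 = 3662.

P = 69, Y = 3662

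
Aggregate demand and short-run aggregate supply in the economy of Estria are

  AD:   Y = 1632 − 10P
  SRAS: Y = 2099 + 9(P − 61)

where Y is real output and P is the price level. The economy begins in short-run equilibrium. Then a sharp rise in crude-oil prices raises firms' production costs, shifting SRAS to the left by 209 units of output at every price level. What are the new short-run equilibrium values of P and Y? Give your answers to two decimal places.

This is a negative supply shock: SRAS shifts left.
New SRAS: Y = 1341 + 9P.
Set AD = SRAS: 1632 − 10P = 1341 + 9P, so 291 = 19P and P = 15.32.
Substituting into AD, Y = 1478.84.

P = 15.32, Y = 1478.84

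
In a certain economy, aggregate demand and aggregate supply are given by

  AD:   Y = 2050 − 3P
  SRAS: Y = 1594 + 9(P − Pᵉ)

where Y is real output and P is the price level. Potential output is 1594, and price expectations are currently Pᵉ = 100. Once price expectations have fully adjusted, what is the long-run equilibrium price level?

Short run: with Pᵉ = 100, SRAS is Y = 694 + 9P. Setting AD = SRAS gives 1356 = 12P, so P = 113 and Y = 2050 − 3·113 = 1711.
Output 1711 is above potential 1594, so over time expected prices rise and SRAS shifts left until Y returns to 1594.
Long run: Y = 1594 on the AD curve gives 1594 = 2050 − 3P, so P = 152.

Long-run P = 152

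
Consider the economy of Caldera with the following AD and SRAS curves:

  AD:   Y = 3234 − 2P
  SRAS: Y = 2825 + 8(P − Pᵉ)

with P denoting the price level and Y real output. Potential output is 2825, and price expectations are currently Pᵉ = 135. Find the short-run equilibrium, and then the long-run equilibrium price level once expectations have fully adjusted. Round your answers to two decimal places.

Short run: with Pᵉ = 135, SRAS is Y = 1745 + 8P. Setting AD = SRAS gives 1489 = 10P, so P = 148.90 and Y = 3234 − 2P = 2936.20.
Output 2936.20 is above potential 2825, so over time expected prices rise and SRAS shifts left until Y returns to 2825.
Long run: Y = 2825 on the AD curve gives 2825 = 3234 − 2P, so P = 204.50.

Short run: P = 148.90, Y = 2936.20. Long run: P = 204.50.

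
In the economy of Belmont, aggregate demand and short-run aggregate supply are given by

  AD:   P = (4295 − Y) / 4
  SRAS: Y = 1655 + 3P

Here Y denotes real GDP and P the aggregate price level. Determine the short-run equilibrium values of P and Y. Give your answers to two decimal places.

P = 377.14, Y = 2786.43

Rearrange AD to Y = 4295 − 4P.
Set AD = SRAS: 4295 − 4P = 1655 + 3P, so 2640 = 7P and P = 377.14.
Substituting into AD, Y = 4295 − 4P = 2786.43.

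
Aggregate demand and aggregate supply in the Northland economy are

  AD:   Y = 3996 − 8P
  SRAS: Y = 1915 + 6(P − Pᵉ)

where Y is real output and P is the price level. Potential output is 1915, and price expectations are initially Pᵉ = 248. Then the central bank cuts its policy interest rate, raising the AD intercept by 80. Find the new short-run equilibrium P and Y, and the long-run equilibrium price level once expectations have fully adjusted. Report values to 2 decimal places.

AD shifts right: new AD is Y = 4076 − 8P. With Pᵉ = 248, SRAS is Y = 427 + 6P.
Short run: 4076 − 8P = 427 + 6P gives 3649 = 14P, so P = 260.64 and Y = 4076 − 8P = 1990.86.
Y = 1990.86 is above potential 1915; expectations adjust and SRAS shifts left until Y = 1915.
Long run: on the new AD curve, 1915 = 4076 − 8P gives P = 270.13.

Short run: P = 260.64, Y = 1990.86. Long run: P = 270.13.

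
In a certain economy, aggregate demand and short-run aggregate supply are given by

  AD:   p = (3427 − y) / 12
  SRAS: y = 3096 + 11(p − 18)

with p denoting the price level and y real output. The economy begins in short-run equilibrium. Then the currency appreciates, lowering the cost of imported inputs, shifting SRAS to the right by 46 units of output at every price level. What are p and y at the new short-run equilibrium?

p = 21, y = 3175

This is a positive supply shock: SRAS shifts right.
New SRAS: y = 2944 + 11p.
Set AD = SRAS: 3427 − 12p = 2944 + 11p, so 483 = 23p and p = 21.
y = 3427 − 12·21 = 3175.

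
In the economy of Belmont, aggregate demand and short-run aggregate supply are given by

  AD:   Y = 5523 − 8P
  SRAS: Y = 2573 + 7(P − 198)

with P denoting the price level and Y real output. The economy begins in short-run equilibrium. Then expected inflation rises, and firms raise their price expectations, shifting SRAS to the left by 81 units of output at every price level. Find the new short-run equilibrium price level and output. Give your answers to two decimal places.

This is a negative supply shock: SRAS shifts left.
New SRAS: Y = 1106 + 7P.
Set AD = SRAS: 5523 − 8P = 1106 + 7P, so 4417 = 15P and P = 294.47.
Substituting into AD, Y = 3167.27.

P = 294.47, Y = 3167.27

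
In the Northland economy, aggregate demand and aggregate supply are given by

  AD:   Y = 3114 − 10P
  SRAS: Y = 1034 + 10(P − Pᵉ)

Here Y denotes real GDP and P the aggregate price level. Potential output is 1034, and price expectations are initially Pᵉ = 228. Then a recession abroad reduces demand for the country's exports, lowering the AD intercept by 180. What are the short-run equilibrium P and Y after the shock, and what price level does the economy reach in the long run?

Short run: P = 209, Y = 844. Long run: P = 190.

AD shifts left: new AD is Y = 2934 − 10P. With Pᵉ = 228, SRAS is Y = 10P − 1246.
Short run: 2934 − 10P = 10P − 1246 gives 4180 = 20P, so P = 209 and Y = 2934 − 10·209 = 844.
Y = 844 is below potential 1034; expectations adjust and SRAS shifts right until Y = 1034.
Long run: on the new AD curve, 1034 = 2934 − 10P gives P = 190.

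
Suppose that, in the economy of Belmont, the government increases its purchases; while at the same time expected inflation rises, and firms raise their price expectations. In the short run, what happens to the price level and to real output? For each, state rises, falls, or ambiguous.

The first event is a positive demand shock: AD shifts right, which by itself pushes P up and Y up.
The second is an adverse supply shock: SRAS shifts left, which by itself pushes P up and Y down.
Both shocks push P up, so P rises. The two shocks push Y in opposite directions, so the effect on Y is ambiguous.

Price level: rises; output: ambiguous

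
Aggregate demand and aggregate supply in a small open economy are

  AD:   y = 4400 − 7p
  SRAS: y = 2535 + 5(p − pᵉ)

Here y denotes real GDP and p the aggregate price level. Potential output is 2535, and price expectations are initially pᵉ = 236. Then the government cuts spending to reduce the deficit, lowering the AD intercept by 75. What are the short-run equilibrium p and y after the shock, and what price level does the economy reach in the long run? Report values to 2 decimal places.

AD shifts left: new AD is y = 4325 − 7p. With pᵉ = 236, SRAS is y = 1355 + 5p.
Short run: 4325 − 7p = 1355 + 5p gives 2970 = 12p, so p = 247.50 and y = 4325 − 7p = 2592.50.
y = 2592.50 is above potential 2535; expectations adjust and SRAS shifts left until y = 2535.
Long run: on the new AD curve, 2535 = 4325 − 7p gives p = 255.71.

Short run: p = 247.50, y = 2592.50. Long run: p = 255.71.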